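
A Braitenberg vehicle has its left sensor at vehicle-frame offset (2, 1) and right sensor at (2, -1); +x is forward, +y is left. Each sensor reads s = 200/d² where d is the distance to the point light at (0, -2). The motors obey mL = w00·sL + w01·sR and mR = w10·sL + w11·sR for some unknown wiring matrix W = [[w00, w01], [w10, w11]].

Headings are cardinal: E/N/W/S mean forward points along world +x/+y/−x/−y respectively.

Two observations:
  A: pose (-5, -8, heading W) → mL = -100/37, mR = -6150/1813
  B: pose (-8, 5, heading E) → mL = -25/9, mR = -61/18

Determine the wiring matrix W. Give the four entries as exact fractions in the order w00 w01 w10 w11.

0 -1 -1 -1/2

obs A: pose=(-5,-8,W) → sL=100/49, sR=100/37, mL=-100/37, mR=-6150/1813
obs B: pose=(-8,5,E) → sL=2, sR=25/9, mL=-25/9, mR=-61/18
sensor matrix S = [[100/49, 100/37], [2, 25/9]]; det S = 4300/16317
solve [mL_A; mL_B] = S·[w00; w01] and [mR_A; mR_B] = S·[w10; w11]:
  w00 = 0, w01 = -1, w10 = -1, w11 = -1/2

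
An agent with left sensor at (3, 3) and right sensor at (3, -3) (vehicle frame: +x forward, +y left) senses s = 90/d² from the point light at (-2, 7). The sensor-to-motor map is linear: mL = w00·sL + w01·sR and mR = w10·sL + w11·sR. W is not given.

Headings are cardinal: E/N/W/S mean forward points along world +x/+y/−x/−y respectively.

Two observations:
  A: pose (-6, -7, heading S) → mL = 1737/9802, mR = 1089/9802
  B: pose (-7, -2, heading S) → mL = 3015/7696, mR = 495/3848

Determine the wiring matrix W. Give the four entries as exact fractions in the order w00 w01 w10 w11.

1 -1/2 -1/2 1

obs A: pose=(-6,-7,S) → sL=9/29, sR=45/169, mL=1737/9802, mR=1089/9802
obs B: pose=(-7,-2,S) → sL=45/74, sR=45/104, mL=3015/7696, mR=495/3848
sensor matrix S = [[9/29, 45/169], [45/74, 45/104]]; det S = -40095/1450696
solve [mL_A; mL_B] = S·[w00; w01] and [mR_A; mR_B] = S·[w10; w11]:
  w00 = 1, w01 = -1/2, w10 = -1/2, w11 = 1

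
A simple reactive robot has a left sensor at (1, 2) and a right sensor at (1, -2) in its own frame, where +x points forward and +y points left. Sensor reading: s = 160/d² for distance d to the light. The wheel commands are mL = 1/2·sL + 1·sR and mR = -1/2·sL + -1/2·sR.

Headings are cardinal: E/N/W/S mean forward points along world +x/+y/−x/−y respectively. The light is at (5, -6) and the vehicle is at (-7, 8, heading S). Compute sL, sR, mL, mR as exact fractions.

160/269 32/73 14448/19637 -10144/19637

left sensor world pos  = (-5, 7); dL² = 269
right sensor world pos = (-9, 7); dR² = 365
sL = 160/269 = 160/269
sR = 160/365 = 32/73
mL = 1/2·sL + 1·sR = 14448/19637
mR = -1/2·sL + -1/2·sR = -10144/19637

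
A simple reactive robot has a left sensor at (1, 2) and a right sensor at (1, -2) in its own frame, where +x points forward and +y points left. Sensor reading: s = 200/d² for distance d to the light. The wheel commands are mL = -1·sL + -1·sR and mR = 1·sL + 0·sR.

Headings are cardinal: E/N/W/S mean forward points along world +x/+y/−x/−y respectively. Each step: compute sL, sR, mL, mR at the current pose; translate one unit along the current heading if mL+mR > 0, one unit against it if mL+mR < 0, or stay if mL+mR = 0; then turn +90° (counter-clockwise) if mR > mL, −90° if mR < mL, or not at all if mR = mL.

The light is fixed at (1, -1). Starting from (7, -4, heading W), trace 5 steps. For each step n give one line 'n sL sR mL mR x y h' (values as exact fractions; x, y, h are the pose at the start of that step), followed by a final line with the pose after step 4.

0 4 100/13 -152/13 4 7 -4 W
1 200/97 200/41 -27600/3977 200/97 8 -4 S
2 25/8 5/2 -45/8 25/8 8 -3 E
3 200/17 40/13 -3280/221 200/17 7 -3 N
4 4 100/13 -152/13 4 7 -4 W
final 8 -4 S

n=0: pose=(7,-4,W); sL=4, sR=100/13; mL=-152/13, mR=4; mL+mR=-100/13 → advance -1; mR−mL=204/13 → turn +1·90°
n=1: pose=(8,-4,S); sL=200/97, sR=200/41; mL=-27600/3977, mR=200/97; mL+mR=-200/41 → advance -1; mR−mL=35800/3977 → turn +1·90°
n=2: pose=(8,-3,E); sL=25/8, sR=5/2; mL=-45/8, mR=25/8; mL+mR=-5/2 → advance -1; mR−mL=35/4 → turn +1·90°
n=3: pose=(7,-3,N); sL=200/17, sR=40/13; mL=-3280/221, mR=200/17; mL+mR=-40/13 → advance -1; mR−mL=5880/221 → turn +1·90°
n=4: pose=(7,-4,W); sL=4, sR=100/13; mL=-152/13, mR=4; mL+mR=-100/13 → advance -1; mR−mL=204/13 → turn +1·90°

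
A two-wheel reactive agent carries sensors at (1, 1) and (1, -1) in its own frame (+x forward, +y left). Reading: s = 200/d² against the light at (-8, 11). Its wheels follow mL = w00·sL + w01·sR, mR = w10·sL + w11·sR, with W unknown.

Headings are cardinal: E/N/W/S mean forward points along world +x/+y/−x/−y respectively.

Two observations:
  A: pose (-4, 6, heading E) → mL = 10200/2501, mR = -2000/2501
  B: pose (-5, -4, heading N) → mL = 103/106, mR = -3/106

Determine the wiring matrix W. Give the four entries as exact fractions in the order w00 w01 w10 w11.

1/2 1/2 -1/2 1/2

obs A: pose=(-4,6,E) → sL=200/41, sR=200/61, mL=10200/2501, mR=-2000/2501
obs B: pose=(-5,-4,N) → sL=1, sR=50/53, mL=103/106, mR=-3/106
sensor matrix S = [[200/41, 200/61], [1, 50/53]]; det S = 175400/132553
solve [mL_A; mL_B] = S·[w00; w01] and [mR_A; mR_B] = S·[w10; w11]:
  w00 = 1/2, w01 = 1/2, w10 = -1/2, w11 = 1/2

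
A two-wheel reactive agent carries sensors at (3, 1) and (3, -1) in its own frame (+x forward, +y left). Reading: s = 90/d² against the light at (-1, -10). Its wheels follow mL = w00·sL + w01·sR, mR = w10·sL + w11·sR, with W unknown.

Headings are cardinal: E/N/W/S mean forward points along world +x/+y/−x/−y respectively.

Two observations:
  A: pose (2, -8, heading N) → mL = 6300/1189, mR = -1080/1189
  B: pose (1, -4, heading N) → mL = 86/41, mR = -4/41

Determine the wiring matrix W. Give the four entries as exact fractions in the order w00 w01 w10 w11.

1 1 -1 1

obs A: pose=(2,-8,N) → sL=90/29, sR=90/41, mL=6300/1189, mR=-1080/1189
obs B: pose=(1,-4,N) → sL=45/41, sR=1, mL=86/41, mR=-4/41
sensor matrix S = [[90/29, 90/41], [45/41, 1]]; det S = 33840/48749
solve [mL_A; mL_B] = S·[w00; w01] and [mR_A; mR_B] = S·[w10; w11]:
  w00 = 1, w01 = 1, w10 = -1, w11 = 1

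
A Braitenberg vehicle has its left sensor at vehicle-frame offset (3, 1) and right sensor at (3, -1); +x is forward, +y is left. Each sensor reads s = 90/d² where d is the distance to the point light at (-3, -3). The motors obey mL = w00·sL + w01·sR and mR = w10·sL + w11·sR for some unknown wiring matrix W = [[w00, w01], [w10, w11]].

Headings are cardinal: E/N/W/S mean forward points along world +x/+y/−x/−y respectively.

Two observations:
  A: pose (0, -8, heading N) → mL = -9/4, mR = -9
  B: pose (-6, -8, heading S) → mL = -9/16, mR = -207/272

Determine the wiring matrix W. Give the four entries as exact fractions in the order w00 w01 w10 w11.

0 -1/2 -1 1/2

obs A: pose=(0,-8,N) → sL=45/4, sR=9/2, mL=-9/4, mR=-9
obs B: pose=(-6,-8,S) → sL=45/34, sR=9/8, mL=-9/16, mR=-207/272
sensor matrix S = [[45/4, 9/2], [45/34, 9/8]]; det S = 3645/544
solve [mL_A; mL_B] = S·[w00; w01] and [mR_A; mR_B] = S·[w10; w11]:
  w00 = 0, w01 = -1/2, w10 = -1, w11 = 1/2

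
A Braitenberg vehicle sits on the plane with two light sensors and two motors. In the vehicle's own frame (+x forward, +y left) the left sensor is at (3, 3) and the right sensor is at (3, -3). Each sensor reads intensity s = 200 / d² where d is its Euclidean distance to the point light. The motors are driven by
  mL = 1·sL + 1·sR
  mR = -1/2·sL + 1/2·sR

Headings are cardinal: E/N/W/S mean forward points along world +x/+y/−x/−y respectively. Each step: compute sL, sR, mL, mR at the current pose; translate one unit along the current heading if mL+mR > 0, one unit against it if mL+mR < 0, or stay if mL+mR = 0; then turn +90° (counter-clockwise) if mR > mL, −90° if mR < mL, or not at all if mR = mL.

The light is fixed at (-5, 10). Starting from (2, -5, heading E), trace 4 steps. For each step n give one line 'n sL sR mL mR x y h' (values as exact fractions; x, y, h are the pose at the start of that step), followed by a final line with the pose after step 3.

n=0: pose=(2,-5,E); sL=50/61, sR=25/53; mL=4175/3233, mR=-1125/6466; mL+mR=7225/6466 → advance +1; mR−mL=-9475/6466 → turn -1·90°
n=1: pose=(3,-5,S); sL=40/89, sR=200/349; mL=31760/31061, mR=1920/31061; mL+mR=33680/31061 → advance +1; mR−mL=-29840/31061 → turn -1·90°
n=2: pose=(3,-6,W); sL=100/193, sR=100/97; mL=29000/18721, mR=4800/18721; mL+mR=33800/18721 → advance +1; mR−mL=-24200/18721 → turn -1·90°
n=3: pose=(2,-6,N); sL=40/37, sR=200/269; mL=18160/9953, mR=-1680/9953; mL+mR=16480/9953 → advance +1; mR−mL=-19840/9953 → turn -1·90°

0 50/61 25/53 4175/3233 -1125/6466 2 -5 E
1 40/89 200/349 31760/31061 1920/31061 3 -5 S
2 100/193 100/97 29000/18721 4800/18721 3 -6 W
3 40/37 200/269 18160/9953 -1680/9953 2 -6 N
final 2 -5 E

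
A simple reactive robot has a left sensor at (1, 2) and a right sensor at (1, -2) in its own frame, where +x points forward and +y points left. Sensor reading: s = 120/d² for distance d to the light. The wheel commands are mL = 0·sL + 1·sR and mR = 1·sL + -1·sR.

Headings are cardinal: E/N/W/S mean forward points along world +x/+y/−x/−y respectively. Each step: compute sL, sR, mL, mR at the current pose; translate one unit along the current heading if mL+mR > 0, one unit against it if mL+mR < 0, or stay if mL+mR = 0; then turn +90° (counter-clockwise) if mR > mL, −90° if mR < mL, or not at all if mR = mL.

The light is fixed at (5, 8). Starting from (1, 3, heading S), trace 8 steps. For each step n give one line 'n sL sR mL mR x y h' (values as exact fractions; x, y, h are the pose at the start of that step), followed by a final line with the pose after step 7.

n=0: pose=(1,3,S); sL=3, sR=5/3; mL=5/3, mR=4/3; mL+mR=3 → advance +1; mR−mL=-1/3 → turn -1·90°
n=1: pose=(1,2,W); sL=120/89, sR=120/41; mL=120/41, mR=-5760/3649; mL+mR=120/89 → advance +1; mR−mL=-16440/3649 → turn -1·90°
n=2: pose=(0,2,N); sL=60/37, sR=60/17; mL=60/17, mR=-1200/629; mL+mR=60/37 → advance +1; mR−mL=-3420/629 → turn -1·90°
n=3: pose=(0,3,E); sL=24/5, sR=24/13; mL=24/13, mR=192/65; mL+mR=24/5 → advance +1; mR−mL=72/65 → turn +1·90°
n=4: pose=(1,3,N); sL=30/13, sR=6; mL=6, mR=-48/13; mL+mR=30/13 → advance +1; mR−mL=-126/13 → turn -1·90°
n=5: pose=(1,4,E); sL=120/13, sR=8/3; mL=8/3, mR=256/39; mL+mR=120/13 → advance +1; mR−mL=152/39 → turn +1·90°
n=6: pose=(2,4,N); sL=60/17, sR=12; mL=12, mR=-144/17; mL+mR=60/17 → advance +1; mR−mL=-348/17 → turn -1·90°
n=7: pose=(2,5,E); sL=24, sR=120/29; mL=120/29, mR=576/29; mL+mR=24 → advance +1; mR−mL=456/29 → turn +1·90°

0 3 5/3 5/3 4/3 1 3 S
1 120/89 120/41 120/41 -5760/3649 1 2 W
2 60/37 60/17 60/17 -1200/629 0 2 N
3 24/5 24/13 24/13 192/65 0 3 E
4 30/13 6 6 -48/13 1 3 N
5 120/13 8/3 8/3 256/39 1 4 E
6 60/17 12 12 -144/17 2 4 N
7 24 120/29 120/29 576/29 2 5 E
final 3 5 N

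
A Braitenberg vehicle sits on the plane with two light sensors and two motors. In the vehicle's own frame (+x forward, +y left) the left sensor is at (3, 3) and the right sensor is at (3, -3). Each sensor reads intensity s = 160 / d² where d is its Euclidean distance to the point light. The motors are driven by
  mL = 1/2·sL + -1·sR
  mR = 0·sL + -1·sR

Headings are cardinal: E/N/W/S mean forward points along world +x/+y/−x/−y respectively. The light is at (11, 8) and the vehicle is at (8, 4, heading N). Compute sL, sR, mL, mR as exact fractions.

left sensor world pos  = (5, 7); dL² = 37
right sensor world pos = (11, 7); dR² = 1
sL = 160/37 = 160/37
sR = 160/1 = 160
mL = 1/2·sL + -1·sR = -5840/37
mR = 0·sL + -1·sR = -160

160/37 160 -5840/37 -160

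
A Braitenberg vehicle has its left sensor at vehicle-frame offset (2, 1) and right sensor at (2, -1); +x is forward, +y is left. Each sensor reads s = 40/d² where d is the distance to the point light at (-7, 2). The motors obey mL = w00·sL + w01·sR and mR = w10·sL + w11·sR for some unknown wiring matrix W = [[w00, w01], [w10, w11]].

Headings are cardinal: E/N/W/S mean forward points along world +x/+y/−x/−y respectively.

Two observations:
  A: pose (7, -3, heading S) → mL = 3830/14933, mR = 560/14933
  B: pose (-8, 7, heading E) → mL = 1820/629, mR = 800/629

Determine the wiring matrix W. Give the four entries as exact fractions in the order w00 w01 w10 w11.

obs A: pose=(7,-3,S) → sL=20/137, sR=20/109, mL=3830/14933, mR=560/14933
obs B: pose=(-8,7,E) → sL=40/37, sR=40/17, mL=1820/629, mR=800/629
sensor matrix S = [[20/137, 20/109], [40/37, 40/17]]; det S = 1363200/9392857
solve [mL_A; mL_B] = S·[w00; w01] and [mR_A; mR_B] = S·[w10; w11]:
  w00 = 1/2, w01 = 1, w10 = -1, w11 = 1

1/2 1 -1 1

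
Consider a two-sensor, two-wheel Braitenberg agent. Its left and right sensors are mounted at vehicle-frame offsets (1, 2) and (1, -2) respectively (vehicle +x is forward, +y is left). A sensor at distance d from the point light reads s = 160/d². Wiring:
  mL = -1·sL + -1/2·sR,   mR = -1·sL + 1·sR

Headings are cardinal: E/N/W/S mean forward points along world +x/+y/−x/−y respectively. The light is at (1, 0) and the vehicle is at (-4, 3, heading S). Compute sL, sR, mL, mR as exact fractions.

160/13 160/53 -9520/689 -6400/689

left sensor world pos  = (-2, 2); dL² = 13
right sensor world pos = (-6, 2); dR² = 53
sL = 160/13 = 160/13
sR = 160/53 = 160/53
mL = -1·sL + -1/2·sR = -9520/689
mR = -1·sL + 1·sR = -6400/689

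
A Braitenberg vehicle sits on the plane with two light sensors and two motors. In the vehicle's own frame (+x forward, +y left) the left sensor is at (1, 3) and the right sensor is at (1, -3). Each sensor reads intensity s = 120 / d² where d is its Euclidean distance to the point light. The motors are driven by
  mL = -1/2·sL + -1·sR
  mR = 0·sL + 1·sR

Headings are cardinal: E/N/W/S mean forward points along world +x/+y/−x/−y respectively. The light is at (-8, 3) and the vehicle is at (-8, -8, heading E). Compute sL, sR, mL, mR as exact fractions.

left sensor world pos  = (-7, -5); dL² = 65
right sensor world pos = (-7, -11); dR² = 197
sL = 120/65 = 24/13
sR = 120/197 = 120/197
mL = -1/2·sL + -1·sR = -3924/2561
mR = 0·sL + 1·sR = 120/197

24/13 120/197 -3924/2561 120/197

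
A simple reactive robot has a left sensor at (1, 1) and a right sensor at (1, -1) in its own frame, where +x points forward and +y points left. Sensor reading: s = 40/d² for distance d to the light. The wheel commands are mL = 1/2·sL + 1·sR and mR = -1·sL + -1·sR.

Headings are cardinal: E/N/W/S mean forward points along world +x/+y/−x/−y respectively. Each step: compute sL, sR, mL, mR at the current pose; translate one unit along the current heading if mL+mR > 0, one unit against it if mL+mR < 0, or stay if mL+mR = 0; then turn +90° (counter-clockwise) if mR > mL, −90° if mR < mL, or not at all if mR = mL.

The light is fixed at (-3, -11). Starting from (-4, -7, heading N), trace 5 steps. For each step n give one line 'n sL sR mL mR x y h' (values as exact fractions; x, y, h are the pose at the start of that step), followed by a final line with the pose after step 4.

0 40/29 8/5 332/145 -432/145 -4 -7 N
1 5/2 10 45/4 -25/2 -4 -8 E
2 8 40/13 92/13 -144/13 -5 -8 S
3 20/9 20/17 350/153 -520/153 -5 -7 W
4 40/29 8/5 332/145 -432/145 -4 -7 N
final -4 -8 E

n=0: pose=(-4,-7,N); sL=40/29, sR=8/5; mL=332/145, mR=-432/145; mL+mR=-20/29 → advance -1; mR−mL=-764/145 → turn -1·90°
n=1: pose=(-4,-8,E); sL=5/2, sR=10; mL=45/4, mR=-25/2; mL+mR=-5/4 → advance -1; mR−mL=-95/4 → turn -1·90°
n=2: pose=(-5,-8,S); sL=8, sR=40/13; mL=92/13, mR=-144/13; mL+mR=-4 → advance -1; mR−mL=-236/13 → turn -1·90°
n=3: pose=(-5,-7,W); sL=20/9, sR=20/17; mL=350/153, mR=-520/153; mL+mR=-10/9 → advance -1; mR−mL=-290/51 → turn -1·90°
n=4: pose=(-4,-7,N); sL=40/29, sR=8/5; mL=332/145, mR=-432/145; mL+mR=-20/29 → advance -1; mR−mL=-764/145 → turn -1·90°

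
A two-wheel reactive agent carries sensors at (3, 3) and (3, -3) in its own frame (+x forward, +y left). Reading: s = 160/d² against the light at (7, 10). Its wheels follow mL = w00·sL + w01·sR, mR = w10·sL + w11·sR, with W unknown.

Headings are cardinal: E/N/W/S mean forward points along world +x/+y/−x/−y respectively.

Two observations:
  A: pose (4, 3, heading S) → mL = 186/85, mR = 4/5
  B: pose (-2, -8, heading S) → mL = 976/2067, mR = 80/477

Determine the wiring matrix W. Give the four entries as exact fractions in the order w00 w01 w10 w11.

obs A: pose=(4,3,S) → sL=8/5, sR=20/17, mL=186/85, mR=4/5
obs B: pose=(-2,-8,S) → sL=160/477, sR=32/117, mL=976/2067, mR=80/477
sensor matrix S = [[8/5, 20/17], [160/477, 32/117]]; det S = 7552/175695
solve [mL_A; mL_B] = S·[w00; w01] and [mR_A; mR_B] = S·[w10; w11]:
  w00 = 1, w01 = 1/2, w10 = 1/2, w11 = 0

1 1/2 1/2 0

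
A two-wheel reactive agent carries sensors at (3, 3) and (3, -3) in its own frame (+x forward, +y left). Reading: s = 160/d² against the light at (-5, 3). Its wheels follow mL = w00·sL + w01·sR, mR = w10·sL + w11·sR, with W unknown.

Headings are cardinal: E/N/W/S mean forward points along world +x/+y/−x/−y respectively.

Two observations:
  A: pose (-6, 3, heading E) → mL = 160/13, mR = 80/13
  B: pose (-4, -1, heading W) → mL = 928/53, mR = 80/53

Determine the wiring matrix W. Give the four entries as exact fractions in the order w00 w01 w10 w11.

1/2 1/2 1/2 0

obs A: pose=(-6,3,E) → sL=160/13, sR=160/13, mL=160/13, mR=80/13
obs B: pose=(-4,-1,W) → sL=160/53, sR=32, mL=928/53, mR=80/53
sensor matrix S = [[160/13, 160/13], [160/53, 32]]; det S = 245760/689
solve [mL_A; mL_B] = S·[w00; w01] and [mR_A; mR_B] = S·[w10; w11]:
  w00 = 1/2, w01 = 1/2, w10 = 1/2, w11 = 0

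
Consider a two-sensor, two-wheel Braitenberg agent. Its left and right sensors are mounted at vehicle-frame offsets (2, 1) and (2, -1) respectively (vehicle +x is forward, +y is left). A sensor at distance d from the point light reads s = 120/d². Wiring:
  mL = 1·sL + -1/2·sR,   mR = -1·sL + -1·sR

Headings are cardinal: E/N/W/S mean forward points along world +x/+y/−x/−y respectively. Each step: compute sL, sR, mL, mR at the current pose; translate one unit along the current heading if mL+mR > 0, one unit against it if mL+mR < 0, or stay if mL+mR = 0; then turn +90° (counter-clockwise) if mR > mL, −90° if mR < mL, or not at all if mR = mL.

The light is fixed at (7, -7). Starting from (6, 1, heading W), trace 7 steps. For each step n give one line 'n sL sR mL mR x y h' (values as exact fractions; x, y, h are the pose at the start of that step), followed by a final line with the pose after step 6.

n=0: pose=(6,1,W); sL=60/29, sR=4/3; mL=122/87, mR=-296/87; mL+mR=-2 → advance -1; mR−mL=-418/87 → turn -1·90°
n=1: pose=(7,1,N); sL=120/101, sR=120/101; mL=60/101, mR=-240/101; mL+mR=-180/101 → advance -1; mR−mL=-300/101 → turn -1·90°
n=2: pose=(7,0,E); sL=30/17, sR=3; mL=9/34, mR=-81/17; mL+mR=-9/2 → advance -1; mR−mL=-171/34 → turn -1·90°
n=3: pose=(6,0,S); sL=24/5, sR=120/29; mL=396/145, mR=-1296/145; mL+mR=-180/29 → advance -1; mR−mL=-1692/145 → turn -1·90°
n=4: pose=(6,1,W); sL=60/29, sR=4/3; mL=122/87, mR=-296/87; mL+mR=-2 → advance -1; mR−mL=-418/87 → turn -1·90°
n=5: pose=(7,1,N); sL=120/101, sR=120/101; mL=60/101, mR=-240/101; mL+mR=-180/101 → advance -1; mR−mL=-300/101 → turn -1·90°
n=6: pose=(7,0,E); sL=30/17, sR=3; mL=9/34, mR=-81/17; mL+mR=-9/2 → advance -1; mR−mL=-171/34 → turn -1·90°

0 60/29 4/3 122/87 -296/87 6 1 W
1 120/101 120/101 60/101 -240/101 7 1 N
2 30/17 3 9/34 -81/17 7 0 E
3 24/5 120/29 396/145 -1296/145 6 0 S
4 60/29 4/3 122/87 -296/87 6 1 W
5 120/101 120/101 60/101 -240/101 7 1 N
6 30/17 3 9/34 -81/17 7 0 E
final 6 0 S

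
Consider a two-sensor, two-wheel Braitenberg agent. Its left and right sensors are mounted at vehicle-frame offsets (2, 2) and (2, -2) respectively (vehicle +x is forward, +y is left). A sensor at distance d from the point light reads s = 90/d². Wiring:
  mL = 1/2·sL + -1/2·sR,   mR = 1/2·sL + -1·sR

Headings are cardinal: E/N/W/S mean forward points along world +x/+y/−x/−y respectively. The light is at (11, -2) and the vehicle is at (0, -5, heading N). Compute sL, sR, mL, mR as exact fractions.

left sensor world pos  = (-2, -3); dL² = 170
right sensor world pos = (2, -3); dR² = 82
sL = 90/170 = 9/17
sR = 90/82 = 45/41
mL = 1/2·sL + -1/2·sR = -198/697
mR = 1/2·sL + -1·sR = -1161/1394

9/17 45/41 -198/697 -1161/1394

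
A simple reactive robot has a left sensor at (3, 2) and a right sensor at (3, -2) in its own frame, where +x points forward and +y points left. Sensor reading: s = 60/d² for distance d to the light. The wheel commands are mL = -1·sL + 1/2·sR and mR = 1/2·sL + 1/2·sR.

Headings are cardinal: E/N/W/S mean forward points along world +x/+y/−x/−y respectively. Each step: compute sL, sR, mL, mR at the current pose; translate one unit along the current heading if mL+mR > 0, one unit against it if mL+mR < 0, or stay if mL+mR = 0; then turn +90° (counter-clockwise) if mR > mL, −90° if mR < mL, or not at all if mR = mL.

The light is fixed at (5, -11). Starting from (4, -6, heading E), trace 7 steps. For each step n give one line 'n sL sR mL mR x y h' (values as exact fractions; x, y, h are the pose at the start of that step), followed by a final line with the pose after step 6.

n=0: pose=(4,-6,E); sL=60/53, sR=60/13; mL=810/689, mR=1980/689; mL+mR=2790/689 → advance +1; mR−mL=90/53 → turn +1·90°
n=1: pose=(5,-6,N); sL=15/17, sR=15/17; mL=-15/34, mR=15/17; mL+mR=15/34 → advance +1; mR−mL=45/34 → turn +1·90°
n=2: pose=(5,-5,W); sL=12/5, sR=60/73; mL=-726/365, mR=588/365; mL+mR=-138/365 → advance -1; mR−mL=18/5 → turn +1·90°
n=3: pose=(6,-5,S); sL=10/3, sR=6; mL=-1/3, mR=14/3; mL+mR=13/3 → advance +1; mR−mL=5 → turn +1·90°
n=4: pose=(6,-6,E); sL=12/13, sR=12/5; mL=18/65, mR=108/65; mL+mR=126/65 → advance +1; mR−mL=18/13 → turn +1·90°
n=5: pose=(7,-6,N); sL=15/16, sR=3/4; mL=-9/16, mR=27/32; mL+mR=9/32 → advance +1; mR−mL=45/32 → turn +1·90°
n=6: pose=(7,-5,W); sL=60/17, sR=12/13; mL=-678/221, mR=492/221; mL+mR=-186/221 → advance -1; mR−mL=90/17 → turn +1·90°

0 60/53 60/13 810/689 1980/689 4 -6 E
1 15/17 15/17 -15/34 15/17 5 -6 N
2 12/5 60/73 -726/365 588/365 5 -5 W
3 10/3 6 -1/3 14/3 6 -5 S
4 12/13 12/5 18/65 108/65 6 -6 E
5 15/16 3/4 -9/16 27/32 7 -6 N
6 60/17 12/13 -678/221 492/221 7 -5 W
final 8 -5 S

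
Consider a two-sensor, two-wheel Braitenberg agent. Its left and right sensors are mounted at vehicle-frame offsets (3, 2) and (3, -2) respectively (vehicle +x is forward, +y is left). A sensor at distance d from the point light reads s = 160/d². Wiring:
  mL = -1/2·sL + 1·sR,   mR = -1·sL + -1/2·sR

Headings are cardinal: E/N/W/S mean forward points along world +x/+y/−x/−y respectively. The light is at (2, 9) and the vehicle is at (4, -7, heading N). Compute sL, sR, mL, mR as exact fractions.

160/169 32/37 2448/6253 -8624/6253

left sensor world pos  = (2, -4); dL² = 169
right sensor world pos = (6, -4); dR² = 185
sL = 160/169 = 160/169
sR = 160/185 = 32/37
mL = -1/2·sL + 1·sR = 2448/6253
mR = -1·sL + -1/2·sR = -8624/6253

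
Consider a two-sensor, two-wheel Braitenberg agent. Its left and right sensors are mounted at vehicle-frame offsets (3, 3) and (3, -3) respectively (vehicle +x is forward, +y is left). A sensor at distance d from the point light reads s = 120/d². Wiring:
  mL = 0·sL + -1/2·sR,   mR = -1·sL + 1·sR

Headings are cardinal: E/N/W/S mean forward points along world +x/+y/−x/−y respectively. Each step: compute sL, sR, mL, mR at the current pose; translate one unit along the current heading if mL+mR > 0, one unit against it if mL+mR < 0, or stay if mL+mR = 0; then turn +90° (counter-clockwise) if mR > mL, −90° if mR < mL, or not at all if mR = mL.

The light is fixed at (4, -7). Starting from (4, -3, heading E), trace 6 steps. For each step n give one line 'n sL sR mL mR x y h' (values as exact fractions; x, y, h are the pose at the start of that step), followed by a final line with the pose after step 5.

n=0: pose=(4,-3,E); sL=60/29, sR=12; mL=-6, mR=288/29; mL+mR=114/29 → advance +1; mR−mL=462/29 → turn +1·90°
n=1: pose=(5,-3,N); sL=120/53, sR=24/13; mL=-12/13, mR=-288/689; mL+mR=-924/689 → advance -1; mR−mL=348/689 → turn +1·90°
n=2: pose=(5,-4,W); sL=30, sR=3; mL=-3/2, mR=-27; mL+mR=-57/2 → advance -1; mR−mL=-51/2 → turn -1·90°
n=3: pose=(6,-4,N); sL=120/37, sR=120/61; mL=-60/61, mR=-2880/2257; mL+mR=-5100/2257 → advance -1; mR−mL=-660/2257 → turn -1·90°
n=4: pose=(6,-5,E); sL=12/5, sR=60/13; mL=-30/13, mR=144/65; mL+mR=-6/65 → advance -1; mR−mL=294/65 → turn +1·90°
n=5: pose=(5,-5,N); sL=120/29, sR=120/41; mL=-60/41, mR=-1440/1189; mL+mR=-3180/1189 → advance -1; mR−mL=300/1189 → turn +1·90°

0 60/29 12 -6 288/29 4 -3 E
1 120/53 24/13 -12/13 -288/689 5 -3 N
2 30 3 -3/2 -27 5 -4 W
3 120/37 120/61 -60/61 -2880/2257 6 -4 N
4 12/5 60/13 -30/13 144/65 6 -5 E
5 120/29 120/41 -60/41 -1440/1189 5 -5 N
final 5 -6 W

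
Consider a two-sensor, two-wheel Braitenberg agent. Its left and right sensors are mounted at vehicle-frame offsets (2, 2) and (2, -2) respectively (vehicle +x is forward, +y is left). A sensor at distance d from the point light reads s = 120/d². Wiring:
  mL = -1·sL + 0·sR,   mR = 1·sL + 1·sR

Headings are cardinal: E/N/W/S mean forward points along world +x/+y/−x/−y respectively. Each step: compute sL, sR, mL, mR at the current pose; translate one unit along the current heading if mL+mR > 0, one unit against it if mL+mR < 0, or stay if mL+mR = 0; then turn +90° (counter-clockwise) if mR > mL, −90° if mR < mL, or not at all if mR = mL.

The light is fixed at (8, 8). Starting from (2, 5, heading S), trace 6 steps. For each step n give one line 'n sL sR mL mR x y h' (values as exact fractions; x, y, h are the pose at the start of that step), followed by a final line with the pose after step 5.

n=0: pose=(2,5,S); sL=120/41, sR=120/89; mL=-120/41, mR=15600/3649; mL+mR=120/89 → advance +1; mR−mL=26280/3649 → turn +1·90°
n=1: pose=(2,4,E); sL=6, sR=30/13; mL=-6, mR=108/13; mL+mR=30/13 → advance +1; mR−mL=186/13 → turn +1·90°
n=2: pose=(3,4,N); sL=120/53, sR=120/13; mL=-120/53, mR=7920/689; mL+mR=120/13 → advance +1; mR−mL=9480/689 → turn +1·90°
n=3: pose=(3,5,W); sL=60/37, sR=12/5; mL=-60/37, mR=744/185; mL+mR=12/5 → advance +1; mR−mL=1044/185 → turn +1·90°
n=4: pose=(2,5,S); sL=120/41, sR=120/89; mL=-120/41, mR=15600/3649; mL+mR=120/89 → advance +1; mR−mL=26280/3649 → turn +1·90°
n=5: pose=(2,4,E); sL=6, sR=30/13; mL=-6, mR=108/13; mL+mR=30/13 → advance +1; mR−mL=186/13 → turn +1·90°

0 120/41 120/89 -120/41 15600/3649 2 5 S
1 6 30/13 -6 108/13 2 4 E
2 120/53 120/13 -120/53 7920/689 3 4 N
3 60/37 12/5 -60/37 744/185 3 5 W
4 120/41 120/89 -120/41 15600/3649 2 5 S
5 6 30/13 -6 108/13 2 4 E
final 3 4 N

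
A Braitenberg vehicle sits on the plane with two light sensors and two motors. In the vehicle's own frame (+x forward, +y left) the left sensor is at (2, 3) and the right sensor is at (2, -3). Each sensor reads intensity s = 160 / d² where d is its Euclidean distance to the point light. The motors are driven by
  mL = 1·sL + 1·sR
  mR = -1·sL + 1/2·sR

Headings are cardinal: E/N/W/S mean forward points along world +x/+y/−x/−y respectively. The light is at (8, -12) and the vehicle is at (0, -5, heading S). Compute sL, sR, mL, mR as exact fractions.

left sensor world pos  = (3, -7); dL² = 50
right sensor world pos = (-3, -7); dR² = 146
sL = 160/50 = 16/5
sR = 160/146 = 80/73
mL = 1·sL + 1·sR = 1568/365
mR = -1·sL + 1/2·sR = -968/365

16/5 80/73 1568/365 -968/365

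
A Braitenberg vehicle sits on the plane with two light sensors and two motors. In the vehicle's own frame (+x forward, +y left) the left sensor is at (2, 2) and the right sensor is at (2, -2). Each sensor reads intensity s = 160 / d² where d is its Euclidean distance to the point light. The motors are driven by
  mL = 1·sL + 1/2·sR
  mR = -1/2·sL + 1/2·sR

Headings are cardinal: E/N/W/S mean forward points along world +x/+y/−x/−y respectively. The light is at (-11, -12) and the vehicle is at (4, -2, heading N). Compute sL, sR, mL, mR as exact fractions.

160/313 160/433 94320/135529 -9600/135529

left sensor world pos  = (2, 0); dL² = 313
right sensor world pos = (6, 0); dR² = 433
sL = 160/313 = 160/313
sR = 160/433 = 160/433
mL = 1·sL + 1/2·sR = 94320/135529
mR = -1/2·sL + 1/2·sR = -9600/135529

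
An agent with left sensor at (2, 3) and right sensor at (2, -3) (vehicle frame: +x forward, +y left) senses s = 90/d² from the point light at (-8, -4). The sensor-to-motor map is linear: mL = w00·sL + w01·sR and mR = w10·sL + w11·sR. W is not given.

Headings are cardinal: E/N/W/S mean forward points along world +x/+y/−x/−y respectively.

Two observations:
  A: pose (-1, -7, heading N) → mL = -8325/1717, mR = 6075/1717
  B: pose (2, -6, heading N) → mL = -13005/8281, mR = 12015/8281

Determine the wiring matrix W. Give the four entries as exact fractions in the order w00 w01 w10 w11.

-1 1/2 1/2 1

obs A: pose=(-1,-7,N) → sL=90/17, sR=90/101, mL=-8325/1717, mR=6075/1717
obs B: pose=(2,-6,N) → sL=90/49, sR=90/169, mL=-13005/8281, mR=12015/8281
sensor matrix S = [[90/17, 90/101], [90/49, 90/169]]; det S = 16815600/14218477
solve [mL_A; mL_B] = S·[w00; w01] and [mR_A; mR_B] = S·[w10; w11]:
  w00 = -1, w01 = 1/2, w10 = 1/2, w11 = 1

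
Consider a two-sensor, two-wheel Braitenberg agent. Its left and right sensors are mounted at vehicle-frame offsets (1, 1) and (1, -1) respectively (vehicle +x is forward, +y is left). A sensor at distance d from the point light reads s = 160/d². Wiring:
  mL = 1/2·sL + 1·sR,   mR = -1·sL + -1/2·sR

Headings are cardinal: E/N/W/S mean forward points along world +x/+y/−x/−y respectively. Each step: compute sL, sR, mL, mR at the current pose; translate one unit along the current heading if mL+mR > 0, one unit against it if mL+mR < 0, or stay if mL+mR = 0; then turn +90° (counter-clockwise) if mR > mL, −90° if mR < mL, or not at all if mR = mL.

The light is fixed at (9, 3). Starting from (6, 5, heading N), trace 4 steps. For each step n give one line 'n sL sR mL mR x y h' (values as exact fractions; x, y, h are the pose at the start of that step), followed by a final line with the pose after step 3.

n=0: pose=(6,5,N); sL=32/5, sR=160/13; mL=1008/65, mR=-816/65; mL+mR=192/65 → advance +1; mR−mL=-1824/65 → turn -1·90°
n=1: pose=(6,6,E); sL=8, sR=20; mL=24, mR=-18; mL+mR=6 → advance +1; mR−mL=-42 → turn -1·90°
n=2: pose=(7,6,S); sL=32, sR=160/13; mL=368/13, mR=-496/13; mL+mR=-128/13 → advance -1; mR−mL=-864/13 → turn -1·90°
n=3: pose=(7,7,W); sL=80/9, sR=80/17; mL=1400/153, mR=-1720/153; mL+mR=-320/153 → advance -1; mR−mL=-1040/51 → turn -1·90°

0 32/5 160/13 1008/65 -816/65 6 5 N
1 8 20 24 -18 6 6 E
2 32 160/13 368/13 -496/13 7 6 S
3 80/9 80/17 1400/153 -1720/153 7 7 W
final 8 7 N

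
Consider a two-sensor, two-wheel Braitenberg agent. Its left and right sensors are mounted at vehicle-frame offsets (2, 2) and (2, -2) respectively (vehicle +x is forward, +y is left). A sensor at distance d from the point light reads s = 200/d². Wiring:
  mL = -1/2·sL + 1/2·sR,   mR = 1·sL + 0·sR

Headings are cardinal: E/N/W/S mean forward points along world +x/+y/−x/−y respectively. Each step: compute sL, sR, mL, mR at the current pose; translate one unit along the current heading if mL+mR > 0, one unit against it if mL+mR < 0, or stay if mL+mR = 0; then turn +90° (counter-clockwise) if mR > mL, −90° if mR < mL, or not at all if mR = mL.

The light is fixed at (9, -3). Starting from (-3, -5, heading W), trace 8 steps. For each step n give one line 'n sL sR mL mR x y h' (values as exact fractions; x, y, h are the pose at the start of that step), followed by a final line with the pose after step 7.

0 50/53 50/49 100/2597 50/53 -3 -5 W
1 200/137 200/241 -10400/33017 200/137 -4 -5 S
2 100/61 100/73 -600/4453 100/61 -4 -6 E
3 200/197 200/101 9600/19897 200/197 -3 -6 N
4 50/53 50/49 100/2597 50/53 -3 -5 W
5 200/137 200/241 -10400/33017 200/137 -4 -5 S
6 100/61 100/73 -600/4453 100/61 -4 -6 E
7 200/197 200/101 9600/19897 200/197 -3 -6 N
final -3 -5 W

n=0: pose=(-3,-5,W); sL=50/53, sR=50/49; mL=100/2597, mR=50/53; mL+mR=2550/2597 → advance +1; mR−mL=2350/2597 → turn +1·90°
n=1: pose=(-4,-5,S); sL=200/137, sR=200/241; mL=-10400/33017, mR=200/137; mL+mR=37800/33017 → advance +1; mR−mL=58600/33017 → turn +1·90°
n=2: pose=(-4,-6,E); sL=100/61, sR=100/73; mL=-600/4453, mR=100/61; mL+mR=6700/4453 → advance +1; mR−mL=7900/4453 → turn +1·90°
n=3: pose=(-3,-6,N); sL=200/197, sR=200/101; mL=9600/19897, mR=200/197; mL+mR=29800/19897 → advance +1; mR−mL=10600/19897 → turn +1·90°
n=4: pose=(-3,-5,W); sL=50/53, sR=50/49; mL=100/2597, mR=50/53; mL+mR=2550/2597 → advance +1; mR−mL=2350/2597 → turn +1·90°
n=5: pose=(-4,-5,S); sL=200/137, sR=200/241; mL=-10400/33017, mR=200/137; mL+mR=37800/33017 → advance +1; mR−mL=58600/33017 → turn +1·90°
n=6: pose=(-4,-6,E); sL=100/61, sR=100/73; mL=-600/4453, mR=100/61; mL+mR=6700/4453 → advance +1; mR−mL=7900/4453 → turn +1·90°
n=7: pose=(-3,-6,N); sL=200/197, sR=200/101; mL=9600/19897, mR=200/197; mL+mR=29800/19897 → advance +1; mR−mL=10600/19897 → turn +1·90°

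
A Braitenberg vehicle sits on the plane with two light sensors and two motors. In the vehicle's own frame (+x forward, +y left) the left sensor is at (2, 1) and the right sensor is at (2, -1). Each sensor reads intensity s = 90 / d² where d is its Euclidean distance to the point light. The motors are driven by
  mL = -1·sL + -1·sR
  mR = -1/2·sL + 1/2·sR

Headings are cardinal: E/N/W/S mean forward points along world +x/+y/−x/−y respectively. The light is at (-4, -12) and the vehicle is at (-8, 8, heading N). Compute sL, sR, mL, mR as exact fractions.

left sensor world pos  = (-9, 10); dL² = 509
right sensor world pos = (-7, 10); dR² = 493
sL = 90/509 = 90/509
sR = 90/493 = 90/493
mL = -1·sL + -1·sR = -90180/250937
mR = -1/2·sL + 1/2·sR = 720/250937

90/509 90/493 -90180/250937 720/250937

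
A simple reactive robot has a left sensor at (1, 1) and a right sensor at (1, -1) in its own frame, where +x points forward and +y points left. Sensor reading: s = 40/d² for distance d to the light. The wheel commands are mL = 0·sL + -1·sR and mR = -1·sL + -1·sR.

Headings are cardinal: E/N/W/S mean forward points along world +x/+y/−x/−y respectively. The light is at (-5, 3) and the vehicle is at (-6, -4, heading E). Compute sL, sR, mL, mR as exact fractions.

10/9 5/8 -5/8 -125/72

left sensor world pos  = (-5, -3); dL² = 36
right sensor world pos = (-5, -5); dR² = 64
sL = 40/36 = 10/9
sR = 40/64 = 5/8
mL = 0·sL + -1·sR = -5/8
mR = -1·sL + -1·sR = -125/72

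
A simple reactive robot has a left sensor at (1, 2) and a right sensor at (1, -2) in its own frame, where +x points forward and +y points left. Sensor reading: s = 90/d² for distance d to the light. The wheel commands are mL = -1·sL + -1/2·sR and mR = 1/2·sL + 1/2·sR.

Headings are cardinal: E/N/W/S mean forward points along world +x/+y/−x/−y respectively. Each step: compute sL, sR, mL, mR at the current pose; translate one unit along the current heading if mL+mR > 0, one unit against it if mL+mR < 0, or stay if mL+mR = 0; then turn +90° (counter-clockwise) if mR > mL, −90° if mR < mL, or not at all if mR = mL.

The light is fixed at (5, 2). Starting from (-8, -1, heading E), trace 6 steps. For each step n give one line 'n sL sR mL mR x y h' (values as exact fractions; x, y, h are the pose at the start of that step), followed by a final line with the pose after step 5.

n=0: pose=(-8,-1,E); sL=18/29, sR=90/169; mL=-4347/4901, mR=2826/4901; mL+mR=-9/29 → advance -1; mR−mL=7173/4901 → turn +1·90°
n=1: pose=(-9,-1,N); sL=9/26, sR=45/74; mL=-1251/1924, mR=459/962; mL+mR=-9/52 → advance -1; mR−mL=2169/1924 → turn +1·90°
n=2: pose=(-9,-2,W); sL=10/29, sR=90/229; mL=-3595/6641, mR=2450/6641; mL+mR=-5/29 → advance -1; mR−mL=6045/6641 → turn +1·90°
n=3: pose=(-8,-2,S); sL=45/73, sR=9/25; mL=-2907/3650, mR=891/1825; mL+mR=-45/146 → advance -1; mR−mL=4689/3650 → turn +1·90°
n=4: pose=(-8,-1,E); sL=18/29, sR=90/169; mL=-4347/4901, mR=2826/4901; mL+mR=-9/29 → advance -1; mR−mL=7173/4901 → turn +1·90°
n=5: pose=(-9,-1,N); sL=9/26, sR=45/74; mL=-1251/1924, mR=459/962; mL+mR=-9/52 → advance -1; mR−mL=2169/1924 → turn +1·90°

0 18/29 90/169 -4347/4901 2826/4901 -8 -1 E
1 9/26 45/74 -1251/1924 459/962 -9 -1 N
2 10/29 90/229 -3595/6641 2450/6641 -9 -2 W
3 45/73 9/25 -2907/3650 891/1825 -8 -2 S
4 18/29 90/169 -4347/4901 2826/4901 -8 -1 E
5 9/26 45/74 -1251/1924 459/962 -9 -1 N
final -9 -2 W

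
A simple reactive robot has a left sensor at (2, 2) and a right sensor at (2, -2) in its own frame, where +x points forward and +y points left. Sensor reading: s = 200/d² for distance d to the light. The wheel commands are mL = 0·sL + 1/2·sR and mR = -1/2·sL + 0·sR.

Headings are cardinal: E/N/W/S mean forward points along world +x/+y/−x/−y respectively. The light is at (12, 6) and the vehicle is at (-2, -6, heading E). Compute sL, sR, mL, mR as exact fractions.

left sensor world pos  = (0, -4); dL² = 244
right sensor world pos = (0, -8); dR² = 340
sL = 200/244 = 50/61
sR = 200/340 = 10/17
mL = 0·sL + 1/2·sR = 5/17
mR = -1/2·sL + 0·sR = -25/61

50/61 10/17 5/17 -25/61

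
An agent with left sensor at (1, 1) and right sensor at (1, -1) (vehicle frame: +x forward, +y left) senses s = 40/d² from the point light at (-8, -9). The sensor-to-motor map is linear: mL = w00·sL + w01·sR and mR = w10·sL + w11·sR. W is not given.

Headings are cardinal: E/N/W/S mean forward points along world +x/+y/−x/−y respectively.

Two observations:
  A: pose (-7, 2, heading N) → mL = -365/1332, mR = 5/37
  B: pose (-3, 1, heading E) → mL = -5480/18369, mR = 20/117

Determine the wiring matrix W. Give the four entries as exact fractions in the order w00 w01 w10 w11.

obs A: pose=(-7,2,N) → sL=5/18, sR=10/37, mL=-365/1332, mR=5/37
obs B: pose=(-3,1,E) → sL=40/157, sR=40/117, mL=-5480/18369, mR=20/117
sensor matrix S = [[5/18, 10/37], [40/157, 40/117]]; det S = 159700/6116877
solve [mL_A; mL_B] = S·[w00; w01] and [mR_A; mR_B] = S·[w10; w11]:
  w00 = -1/2, w01 = -1/2, w10 = 0, w11 = 1/2

-1/2 -1/2 0 1/2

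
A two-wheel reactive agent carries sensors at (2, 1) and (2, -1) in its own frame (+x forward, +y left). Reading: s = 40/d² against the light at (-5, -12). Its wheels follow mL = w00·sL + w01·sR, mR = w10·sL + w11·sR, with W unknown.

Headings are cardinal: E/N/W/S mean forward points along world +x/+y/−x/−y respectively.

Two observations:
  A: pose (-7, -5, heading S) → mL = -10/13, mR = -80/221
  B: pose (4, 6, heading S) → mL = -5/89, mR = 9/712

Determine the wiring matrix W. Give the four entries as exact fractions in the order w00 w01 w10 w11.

-1/2 0 -1 1

obs A: pose=(-7,-5,S) → sL=20/13, sR=20/17, mL=-10/13, mR=-80/221
obs B: pose=(4,6,S) → sL=10/89, sR=1/8, mL=-5/89, mR=9/712
sensor matrix S = [[20/13, 20/17], [10/89, 1/8]]; det S = 2365/39338
solve [mL_A; mL_B] = S·[w00; w01] and [mR_A; mR_B] = S·[w10; w11]:
  w00 = -1/2, w01 = 0, w10 = -1, w11 = 1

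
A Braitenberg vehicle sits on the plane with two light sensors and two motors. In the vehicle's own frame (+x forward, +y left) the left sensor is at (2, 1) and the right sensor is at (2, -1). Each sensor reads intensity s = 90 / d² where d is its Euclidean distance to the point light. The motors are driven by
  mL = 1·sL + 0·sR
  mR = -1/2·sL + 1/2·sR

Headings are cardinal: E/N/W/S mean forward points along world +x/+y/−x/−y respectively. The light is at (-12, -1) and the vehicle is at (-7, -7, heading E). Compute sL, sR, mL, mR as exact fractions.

left sensor world pos  = (-5, -6); dL² = 74
right sensor world pos = (-5, -8); dR² = 98
sL = 90/74 = 45/37
sR = 90/98 = 45/49
mL = 1·sL + 0·sR = 45/37
mR = -1/2·sL + 1/2·sR = -270/1813

45/37 45/49 45/37 -270/1813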